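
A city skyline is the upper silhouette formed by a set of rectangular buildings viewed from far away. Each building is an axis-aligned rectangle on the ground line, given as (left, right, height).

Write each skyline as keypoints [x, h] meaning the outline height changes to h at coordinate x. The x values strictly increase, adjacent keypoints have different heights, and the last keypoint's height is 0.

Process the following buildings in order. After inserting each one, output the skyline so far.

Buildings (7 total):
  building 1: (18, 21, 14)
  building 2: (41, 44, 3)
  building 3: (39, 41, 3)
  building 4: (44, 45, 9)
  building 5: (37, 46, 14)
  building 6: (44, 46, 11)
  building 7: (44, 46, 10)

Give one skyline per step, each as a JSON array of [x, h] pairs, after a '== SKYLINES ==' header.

== SKYLINES ==
[[18,14],[21,0]]
[[18,14],[21,0],[41,3],[44,0]]
[[18,14],[21,0],[39,3],[44,0]]
[[18,14],[21,0],[39,3],[44,9],[45,0]]
[[18,14],[21,0],[37,14],[46,0]]
[[18,14],[21,0],[37,14],[46,0]]
[[18,14],[21,0],[37,14],[46,0]]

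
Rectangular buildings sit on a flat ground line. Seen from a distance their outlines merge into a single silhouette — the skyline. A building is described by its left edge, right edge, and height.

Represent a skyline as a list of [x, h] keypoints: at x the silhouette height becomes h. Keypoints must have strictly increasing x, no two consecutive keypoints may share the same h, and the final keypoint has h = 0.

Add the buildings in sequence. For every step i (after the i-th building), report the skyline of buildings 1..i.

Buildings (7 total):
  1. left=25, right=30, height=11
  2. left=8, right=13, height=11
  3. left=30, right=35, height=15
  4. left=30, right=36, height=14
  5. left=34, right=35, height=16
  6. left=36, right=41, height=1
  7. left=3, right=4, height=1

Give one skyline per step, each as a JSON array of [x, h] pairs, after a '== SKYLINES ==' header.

== SKYLINES ==
[[25,11],[30,0]]
[[8,11],[13,0],[25,11],[30,0]]
[[8,11],[13,0],[25,11],[30,15],[35,0]]
[[8,11],[13,0],[25,11],[30,15],[35,14],[36,0]]
[[8,11],[13,0],[25,11],[30,15],[34,16],[35,14],[36,0]]
[[8,11],[13,0],[25,11],[30,15],[34,16],[35,14],[36,1],[41,0]]
[[3,1],[4,0],[8,11],[13,0],[25,11],[30,15],[34,16],[35,14],[36,1],[41,0]]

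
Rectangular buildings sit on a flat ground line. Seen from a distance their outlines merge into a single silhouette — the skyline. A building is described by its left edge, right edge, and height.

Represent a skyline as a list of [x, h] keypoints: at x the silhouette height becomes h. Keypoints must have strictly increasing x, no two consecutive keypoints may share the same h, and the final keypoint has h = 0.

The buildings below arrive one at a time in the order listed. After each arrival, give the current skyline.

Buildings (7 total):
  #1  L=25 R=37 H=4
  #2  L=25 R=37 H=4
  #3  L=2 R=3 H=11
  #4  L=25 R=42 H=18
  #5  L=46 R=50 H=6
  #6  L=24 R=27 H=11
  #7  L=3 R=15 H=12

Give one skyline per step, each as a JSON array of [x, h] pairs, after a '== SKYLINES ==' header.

== SKYLINES ==
[[25,4],[37,0]]
[[25,4],[37,0]]
[[2,11],[3,0],[25,4],[37,0]]
[[2,11],[3,0],[25,18],[42,0]]
[[2,11],[3,0],[25,18],[42,0],[46,6],[50,0]]
[[2,11],[3,0],[24,11],[25,18],[42,0],[46,6],[50,0]]
[[2,11],[3,12],[15,0],[24,11],[25,18],[42,0],[46,6],[50,0]]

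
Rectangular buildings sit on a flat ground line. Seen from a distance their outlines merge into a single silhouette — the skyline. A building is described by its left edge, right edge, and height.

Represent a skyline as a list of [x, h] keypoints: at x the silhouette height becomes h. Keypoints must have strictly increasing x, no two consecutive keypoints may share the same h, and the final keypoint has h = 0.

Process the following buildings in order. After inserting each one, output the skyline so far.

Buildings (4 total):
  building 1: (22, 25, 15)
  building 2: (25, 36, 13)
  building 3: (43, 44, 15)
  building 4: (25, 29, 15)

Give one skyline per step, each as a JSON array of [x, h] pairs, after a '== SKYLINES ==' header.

== SKYLINES ==
[[22,15],[25,0]]
[[22,15],[25,13],[36,0]]
[[22,15],[25,13],[36,0],[43,15],[44,0]]
[[22,15],[29,13],[36,0],[43,15],[44,0]]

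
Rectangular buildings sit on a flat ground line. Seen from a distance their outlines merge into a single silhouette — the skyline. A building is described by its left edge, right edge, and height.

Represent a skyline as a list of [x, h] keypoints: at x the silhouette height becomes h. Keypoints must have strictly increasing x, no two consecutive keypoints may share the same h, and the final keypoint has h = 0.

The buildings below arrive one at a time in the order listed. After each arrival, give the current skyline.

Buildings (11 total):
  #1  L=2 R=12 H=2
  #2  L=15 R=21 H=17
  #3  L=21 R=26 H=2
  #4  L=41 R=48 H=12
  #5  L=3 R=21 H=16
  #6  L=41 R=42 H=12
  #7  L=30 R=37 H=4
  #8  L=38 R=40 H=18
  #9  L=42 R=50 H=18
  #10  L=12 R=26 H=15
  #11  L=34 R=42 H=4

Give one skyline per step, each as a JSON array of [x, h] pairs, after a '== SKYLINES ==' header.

== SKYLINES ==
[[2,2],[12,0]]
[[2,2],[12,0],[15,17],[21,0]]
[[2,2],[12,0],[15,17],[21,2],[26,0]]
[[2,2],[12,0],[15,17],[21,2],[26,0],[41,12],[48,0]]
[[2,2],[3,16],[15,17],[21,2],[26,0],[41,12],[48,0]]
[[2,2],[3,16],[15,17],[21,2],[26,0],[41,12],[48,0]]
[[2,2],[3,16],[15,17],[21,2],[26,0],[30,4],[37,0],[41,12],[48,0]]
[[2,2],[3,16],[15,17],[21,2],[26,0],[30,4],[37,0],[38,18],[40,0],[41,12],[48,0]]
[[2,2],[3,16],[15,17],[21,2],[26,0],[30,4],[37,0],[38,18],[40,0],[41,12],[42,18],[50,0]]
[[2,2],[3,16],[15,17],[21,15],[26,0],[30,4],[37,0],[38,18],[40,0],[41,12],[42,18],[50,0]]
[[2,2],[3,16],[15,17],[21,15],[26,0],[30,4],[38,18],[40,4],[41,12],[42,18],[50,0]]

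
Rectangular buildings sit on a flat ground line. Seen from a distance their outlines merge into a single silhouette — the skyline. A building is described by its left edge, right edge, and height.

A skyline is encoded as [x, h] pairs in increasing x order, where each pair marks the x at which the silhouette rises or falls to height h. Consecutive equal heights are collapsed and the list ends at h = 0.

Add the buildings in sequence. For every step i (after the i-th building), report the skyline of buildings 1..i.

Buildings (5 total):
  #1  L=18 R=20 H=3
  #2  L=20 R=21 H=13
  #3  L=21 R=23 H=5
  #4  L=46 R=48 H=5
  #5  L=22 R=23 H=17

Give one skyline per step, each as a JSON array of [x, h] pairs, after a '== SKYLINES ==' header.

== SKYLINES ==
[[18,3],[20,0]]
[[18,3],[20,13],[21,0]]
[[18,3],[20,13],[21,5],[23,0]]
[[18,3],[20,13],[21,5],[23,0],[46,5],[48,0]]
[[18,3],[20,13],[21,5],[22,17],[23,0],[46,5],[48,0]]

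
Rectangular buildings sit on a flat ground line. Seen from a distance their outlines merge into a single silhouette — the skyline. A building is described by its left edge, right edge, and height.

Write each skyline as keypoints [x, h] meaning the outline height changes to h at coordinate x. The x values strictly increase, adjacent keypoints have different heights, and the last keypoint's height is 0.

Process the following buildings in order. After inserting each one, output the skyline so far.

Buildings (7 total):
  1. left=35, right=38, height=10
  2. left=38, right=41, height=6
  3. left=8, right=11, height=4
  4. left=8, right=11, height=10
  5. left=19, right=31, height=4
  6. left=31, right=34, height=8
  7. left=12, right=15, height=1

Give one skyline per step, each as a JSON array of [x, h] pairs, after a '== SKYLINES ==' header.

== SKYLINES ==
[[35,10],[38,0]]
[[35,10],[38,6],[41,0]]
[[8,4],[11,0],[35,10],[38,6],[41,0]]
[[8,10],[11,0],[35,10],[38,6],[41,0]]
[[8,10],[11,0],[19,4],[31,0],[35,10],[38,6],[41,0]]
[[8,10],[11,0],[19,4],[31,8],[34,0],[35,10],[38,6],[41,0]]
[[8,10],[11,0],[12,1],[15,0],[19,4],[31,8],[34,0],[35,10],[38,6],[41,0]]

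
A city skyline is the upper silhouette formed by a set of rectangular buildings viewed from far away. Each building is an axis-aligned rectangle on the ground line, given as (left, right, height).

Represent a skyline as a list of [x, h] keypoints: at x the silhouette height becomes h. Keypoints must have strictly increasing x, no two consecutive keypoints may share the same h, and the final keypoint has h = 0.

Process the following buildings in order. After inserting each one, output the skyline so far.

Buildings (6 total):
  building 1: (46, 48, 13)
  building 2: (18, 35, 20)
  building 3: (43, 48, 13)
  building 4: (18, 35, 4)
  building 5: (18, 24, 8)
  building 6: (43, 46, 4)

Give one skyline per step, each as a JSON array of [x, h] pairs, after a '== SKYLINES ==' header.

== SKYLINES ==
[[46,13],[48,0]]
[[18,20],[35,0],[46,13],[48,0]]
[[18,20],[35,0],[43,13],[48,0]]
[[18,20],[35,0],[43,13],[48,0]]
[[18,20],[35,0],[43,13],[48,0]]
[[18,20],[35,0],[43,13],[48,0]]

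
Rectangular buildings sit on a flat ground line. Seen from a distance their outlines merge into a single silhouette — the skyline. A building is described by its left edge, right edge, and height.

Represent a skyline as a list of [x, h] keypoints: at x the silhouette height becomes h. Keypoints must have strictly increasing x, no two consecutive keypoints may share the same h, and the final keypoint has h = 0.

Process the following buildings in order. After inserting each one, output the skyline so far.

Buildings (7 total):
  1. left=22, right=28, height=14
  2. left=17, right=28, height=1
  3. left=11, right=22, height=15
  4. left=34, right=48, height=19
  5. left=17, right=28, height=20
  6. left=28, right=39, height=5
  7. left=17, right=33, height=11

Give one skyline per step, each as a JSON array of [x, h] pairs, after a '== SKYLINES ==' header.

== SKYLINES ==
[[22,14],[28,0]]
[[17,1],[22,14],[28,0]]
[[11,15],[22,14],[28,0]]
[[11,15],[22,14],[28,0],[34,19],[48,0]]
[[11,15],[17,20],[28,0],[34,19],[48,0]]
[[11,15],[17,20],[28,5],[34,19],[48,0]]
[[11,15],[17,20],[28,11],[33,5],[34,19],[48,0]]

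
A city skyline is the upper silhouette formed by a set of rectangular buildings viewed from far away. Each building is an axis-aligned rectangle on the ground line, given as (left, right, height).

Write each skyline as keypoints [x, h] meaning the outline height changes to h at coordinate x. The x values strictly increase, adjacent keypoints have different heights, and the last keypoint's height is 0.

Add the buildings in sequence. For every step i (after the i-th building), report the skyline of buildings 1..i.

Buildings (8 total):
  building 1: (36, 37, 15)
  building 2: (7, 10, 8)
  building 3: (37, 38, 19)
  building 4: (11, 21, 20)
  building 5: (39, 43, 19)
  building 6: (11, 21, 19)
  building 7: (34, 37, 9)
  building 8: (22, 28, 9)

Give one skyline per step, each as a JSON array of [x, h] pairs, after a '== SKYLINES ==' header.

== SKYLINES ==
[[36,15],[37,0]]
[[7,8],[10,0],[36,15],[37,0]]
[[7,8],[10,0],[36,15],[37,19],[38,0]]
[[7,8],[10,0],[11,20],[21,0],[36,15],[37,19],[38,0]]
[[7,8],[10,0],[11,20],[21,0],[36,15],[37,19],[38,0],[39,19],[43,0]]
[[7,8],[10,0],[11,20],[21,0],[36,15],[37,19],[38,0],[39,19],[43,0]]
[[7,8],[10,0],[11,20],[21,0],[34,9],[36,15],[37,19],[38,0],[39,19],[43,0]]
[[7,8],[10,0],[11,20],[21,0],[22,9],[28,0],[34,9],[36,15],[37,19],[38,0],[39,19],[43,0]]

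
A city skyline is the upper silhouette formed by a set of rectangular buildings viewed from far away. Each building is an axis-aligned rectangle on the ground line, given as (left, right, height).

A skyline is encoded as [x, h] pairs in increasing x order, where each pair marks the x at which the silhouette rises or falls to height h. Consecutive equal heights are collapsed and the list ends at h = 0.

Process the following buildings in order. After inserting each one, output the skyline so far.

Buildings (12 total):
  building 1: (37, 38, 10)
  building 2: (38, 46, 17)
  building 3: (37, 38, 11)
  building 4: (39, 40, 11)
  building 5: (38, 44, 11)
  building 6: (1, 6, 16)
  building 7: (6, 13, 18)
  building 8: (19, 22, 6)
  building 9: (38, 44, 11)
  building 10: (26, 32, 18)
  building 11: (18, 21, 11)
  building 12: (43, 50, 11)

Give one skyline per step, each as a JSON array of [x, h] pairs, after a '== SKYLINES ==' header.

== SKYLINES ==
[[37,10],[38,0]]
[[37,10],[38,17],[46,0]]
[[37,11],[38,17],[46,0]]
[[37,11],[38,17],[46,0]]
[[37,11],[38,17],[46,0]]
[[1,16],[6,0],[37,11],[38,17],[46,0]]
[[1,16],[6,18],[13,0],[37,11],[38,17],[46,0]]
[[1,16],[6,18],[13,0],[19,6],[22,0],[37,11],[38,17],[46,0]]
[[1,16],[6,18],[13,0],[19,6],[22,0],[37,11],[38,17],[46,0]]
[[1,16],[6,18],[13,0],[19,6],[22,0],[26,18],[32,0],[37,11],[38,17],[46,0]]
[[1,16],[6,18],[13,0],[18,11],[21,6],[22,0],[26,18],[32,0],[37,11],[38,17],[46,0]]
[[1,16],[6,18],[13,0],[18,11],[21,6],[22,0],[26,18],[32,0],[37,11],[38,17],[46,11],[50,0]]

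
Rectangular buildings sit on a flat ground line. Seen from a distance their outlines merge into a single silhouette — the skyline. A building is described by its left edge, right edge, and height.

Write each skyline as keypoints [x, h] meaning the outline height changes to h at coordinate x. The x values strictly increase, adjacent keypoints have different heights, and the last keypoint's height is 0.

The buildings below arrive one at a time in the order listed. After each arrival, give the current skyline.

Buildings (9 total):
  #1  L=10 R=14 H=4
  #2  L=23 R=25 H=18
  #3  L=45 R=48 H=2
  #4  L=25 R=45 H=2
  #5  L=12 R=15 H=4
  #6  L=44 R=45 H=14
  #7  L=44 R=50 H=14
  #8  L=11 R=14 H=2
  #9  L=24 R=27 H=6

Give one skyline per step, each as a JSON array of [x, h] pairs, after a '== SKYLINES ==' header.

== SKYLINES ==
[[10,4],[14,0]]
[[10,4],[14,0],[23,18],[25,0]]
[[10,4],[14,0],[23,18],[25,0],[45,2],[48,0]]
[[10,4],[14,0],[23,18],[25,2],[48,0]]
[[10,4],[15,0],[23,18],[25,2],[48,0]]
[[10,4],[15,0],[23,18],[25,2],[44,14],[45,2],[48,0]]
[[10,4],[15,0],[23,18],[25,2],[44,14],[50,0]]
[[10,4],[15,0],[23,18],[25,2],[44,14],[50,0]]
[[10,4],[15,0],[23,18],[25,6],[27,2],[44,14],[50,0]]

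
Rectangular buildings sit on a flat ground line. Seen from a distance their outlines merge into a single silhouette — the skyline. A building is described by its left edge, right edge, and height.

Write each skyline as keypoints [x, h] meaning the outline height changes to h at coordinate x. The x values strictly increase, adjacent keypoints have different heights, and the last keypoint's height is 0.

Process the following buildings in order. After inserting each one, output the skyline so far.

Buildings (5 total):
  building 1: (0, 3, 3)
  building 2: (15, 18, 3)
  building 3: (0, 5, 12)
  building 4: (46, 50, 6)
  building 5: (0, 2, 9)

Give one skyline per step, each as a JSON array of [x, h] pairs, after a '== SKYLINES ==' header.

== SKYLINES ==
[[0,3],[3,0]]
[[0,3],[3,0],[15,3],[18,0]]
[[0,12],[5,0],[15,3],[18,0]]
[[0,12],[5,0],[15,3],[18,0],[46,6],[50,0]]
[[0,12],[5,0],[15,3],[18,0],[46,6],[50,0]]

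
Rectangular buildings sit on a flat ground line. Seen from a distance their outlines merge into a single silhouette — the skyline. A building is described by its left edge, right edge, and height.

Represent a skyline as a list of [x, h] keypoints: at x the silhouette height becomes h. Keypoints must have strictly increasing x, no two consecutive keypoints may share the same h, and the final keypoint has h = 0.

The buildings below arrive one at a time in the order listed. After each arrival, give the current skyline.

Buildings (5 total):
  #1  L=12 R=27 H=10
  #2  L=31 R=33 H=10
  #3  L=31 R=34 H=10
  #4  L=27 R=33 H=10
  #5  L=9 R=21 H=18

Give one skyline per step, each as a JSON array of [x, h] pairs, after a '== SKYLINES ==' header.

== SKYLINES ==
[[12,10],[27,0]]
[[12,10],[27,0],[31,10],[33,0]]
[[12,10],[27,0],[31,10],[34,0]]
[[12,10],[34,0]]
[[9,18],[21,10],[34,0]]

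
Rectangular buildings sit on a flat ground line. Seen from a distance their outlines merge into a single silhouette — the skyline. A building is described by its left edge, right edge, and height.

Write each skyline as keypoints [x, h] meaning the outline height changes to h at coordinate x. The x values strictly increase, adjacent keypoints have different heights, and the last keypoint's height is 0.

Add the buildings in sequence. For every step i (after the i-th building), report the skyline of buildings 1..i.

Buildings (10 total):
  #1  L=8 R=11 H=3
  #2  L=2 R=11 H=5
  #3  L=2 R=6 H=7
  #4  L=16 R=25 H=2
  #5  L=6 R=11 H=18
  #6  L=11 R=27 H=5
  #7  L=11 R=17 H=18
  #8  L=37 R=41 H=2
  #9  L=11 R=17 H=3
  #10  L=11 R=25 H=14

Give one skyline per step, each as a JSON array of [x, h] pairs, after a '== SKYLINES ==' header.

== SKYLINES ==
[[8,3],[11,0]]
[[2,5],[11,0]]
[[2,7],[6,5],[11,0]]
[[2,7],[6,5],[11,0],[16,2],[25,0]]
[[2,7],[6,18],[11,0],[16,2],[25,0]]
[[2,7],[6,18],[11,5],[27,0]]
[[2,7],[6,18],[17,5],[27,0]]
[[2,7],[6,18],[17,5],[27,0],[37,2],[41,0]]
[[2,7],[6,18],[17,5],[27,0],[37,2],[41,0]]
[[2,7],[6,18],[17,14],[25,5],[27,0],[37,2],[41,0]]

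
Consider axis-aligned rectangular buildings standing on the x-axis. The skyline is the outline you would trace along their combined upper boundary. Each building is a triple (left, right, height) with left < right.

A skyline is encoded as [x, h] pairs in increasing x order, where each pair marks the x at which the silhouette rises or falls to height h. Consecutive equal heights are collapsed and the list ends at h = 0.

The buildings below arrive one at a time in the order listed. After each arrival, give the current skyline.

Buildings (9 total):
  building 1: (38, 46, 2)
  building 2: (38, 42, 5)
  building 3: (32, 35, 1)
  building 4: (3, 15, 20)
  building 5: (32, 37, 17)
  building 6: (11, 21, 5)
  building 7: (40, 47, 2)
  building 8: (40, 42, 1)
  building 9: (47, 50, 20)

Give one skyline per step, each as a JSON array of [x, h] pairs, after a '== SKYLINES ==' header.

== SKYLINES ==
[[38,2],[46,0]]
[[38,5],[42,2],[46,0]]
[[32,1],[35,0],[38,5],[42,2],[46,0]]
[[3,20],[15,0],[32,1],[35,0],[38,5],[42,2],[46,0]]
[[3,20],[15,0],[32,17],[37,0],[38,5],[42,2],[46,0]]
[[3,20],[15,5],[21,0],[32,17],[37,0],[38,5],[42,2],[46,0]]
[[3,20],[15,5],[21,0],[32,17],[37,0],[38,5],[42,2],[47,0]]
[[3,20],[15,5],[21,0],[32,17],[37,0],[38,5],[42,2],[47,0]]
[[3,20],[15,5],[21,0],[32,17],[37,0],[38,5],[42,2],[47,20],[50,0]]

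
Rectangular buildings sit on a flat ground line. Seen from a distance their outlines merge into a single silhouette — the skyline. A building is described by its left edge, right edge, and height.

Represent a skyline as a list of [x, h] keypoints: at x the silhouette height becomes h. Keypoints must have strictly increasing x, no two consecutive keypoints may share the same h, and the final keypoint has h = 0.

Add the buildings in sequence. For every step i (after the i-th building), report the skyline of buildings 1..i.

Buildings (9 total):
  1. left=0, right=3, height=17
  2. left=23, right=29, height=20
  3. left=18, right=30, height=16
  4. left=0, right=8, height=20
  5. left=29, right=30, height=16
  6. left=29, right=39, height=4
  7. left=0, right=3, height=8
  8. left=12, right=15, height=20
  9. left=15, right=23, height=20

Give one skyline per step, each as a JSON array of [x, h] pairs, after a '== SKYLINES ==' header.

== SKYLINES ==
[[0,17],[3,0]]
[[0,17],[3,0],[23,20],[29,0]]
[[0,17],[3,0],[18,16],[23,20],[29,16],[30,0]]
[[0,20],[8,0],[18,16],[23,20],[29,16],[30,0]]
[[0,20],[8,0],[18,16],[23,20],[29,16],[30,0]]
[[0,20],[8,0],[18,16],[23,20],[29,16],[30,4],[39,0]]
[[0,20],[8,0],[18,16],[23,20],[29,16],[30,4],[39,0]]
[[0,20],[8,0],[12,20],[15,0],[18,16],[23,20],[29,16],[30,4],[39,0]]
[[0,20],[8,0],[12,20],[29,16],[30,4],[39,0]]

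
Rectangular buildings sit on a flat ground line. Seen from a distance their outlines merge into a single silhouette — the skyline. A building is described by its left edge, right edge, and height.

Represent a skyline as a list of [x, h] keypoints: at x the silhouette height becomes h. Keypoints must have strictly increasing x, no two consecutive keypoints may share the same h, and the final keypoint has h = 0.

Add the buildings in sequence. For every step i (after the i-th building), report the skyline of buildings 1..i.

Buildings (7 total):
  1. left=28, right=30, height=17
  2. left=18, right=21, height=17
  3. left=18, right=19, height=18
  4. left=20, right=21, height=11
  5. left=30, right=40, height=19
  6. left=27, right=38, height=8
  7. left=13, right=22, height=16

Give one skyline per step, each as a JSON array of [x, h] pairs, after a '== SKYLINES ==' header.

== SKYLINES ==
[[28,17],[30,0]]
[[18,17],[21,0],[28,17],[30,0]]
[[18,18],[19,17],[21,0],[28,17],[30,0]]
[[18,18],[19,17],[21,0],[28,17],[30,0]]
[[18,18],[19,17],[21,0],[28,17],[30,19],[40,0]]
[[18,18],[19,17],[21,0],[27,8],[28,17],[30,19],[40,0]]
[[13,16],[18,18],[19,17],[21,16],[22,0],[27,8],[28,17],[30,19],[40,0]]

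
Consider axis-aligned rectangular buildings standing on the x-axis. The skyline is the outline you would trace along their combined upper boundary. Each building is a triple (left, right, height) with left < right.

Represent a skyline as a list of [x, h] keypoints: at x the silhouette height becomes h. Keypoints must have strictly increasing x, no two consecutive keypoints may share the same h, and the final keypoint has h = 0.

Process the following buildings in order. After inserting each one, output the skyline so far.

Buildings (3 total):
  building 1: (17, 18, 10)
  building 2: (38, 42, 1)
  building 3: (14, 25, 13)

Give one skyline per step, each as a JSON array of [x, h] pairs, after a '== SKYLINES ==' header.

== SKYLINES ==
[[17,10],[18,0]]
[[17,10],[18,0],[38,1],[42,0]]
[[14,13],[25,0],[38,1],[42,0]]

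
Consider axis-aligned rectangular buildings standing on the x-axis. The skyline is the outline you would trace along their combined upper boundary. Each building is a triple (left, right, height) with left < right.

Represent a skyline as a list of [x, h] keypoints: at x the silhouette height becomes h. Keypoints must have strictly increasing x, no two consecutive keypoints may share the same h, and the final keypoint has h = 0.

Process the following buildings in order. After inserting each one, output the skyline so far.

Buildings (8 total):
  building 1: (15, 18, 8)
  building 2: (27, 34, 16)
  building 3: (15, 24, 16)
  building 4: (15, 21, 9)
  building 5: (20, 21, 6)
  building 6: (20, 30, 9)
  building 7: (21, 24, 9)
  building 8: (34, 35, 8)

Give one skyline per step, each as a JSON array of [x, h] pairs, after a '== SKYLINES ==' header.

== SKYLINES ==
[[15,8],[18,0]]
[[15,8],[18,0],[27,16],[34,0]]
[[15,16],[24,0],[27,16],[34,0]]
[[15,16],[24,0],[27,16],[34,0]]
[[15,16],[24,0],[27,16],[34,0]]
[[15,16],[24,9],[27,16],[34,0]]
[[15,16],[24,9],[27,16],[34,0]]
[[15,16],[24,9],[27,16],[34,8],[35,0]]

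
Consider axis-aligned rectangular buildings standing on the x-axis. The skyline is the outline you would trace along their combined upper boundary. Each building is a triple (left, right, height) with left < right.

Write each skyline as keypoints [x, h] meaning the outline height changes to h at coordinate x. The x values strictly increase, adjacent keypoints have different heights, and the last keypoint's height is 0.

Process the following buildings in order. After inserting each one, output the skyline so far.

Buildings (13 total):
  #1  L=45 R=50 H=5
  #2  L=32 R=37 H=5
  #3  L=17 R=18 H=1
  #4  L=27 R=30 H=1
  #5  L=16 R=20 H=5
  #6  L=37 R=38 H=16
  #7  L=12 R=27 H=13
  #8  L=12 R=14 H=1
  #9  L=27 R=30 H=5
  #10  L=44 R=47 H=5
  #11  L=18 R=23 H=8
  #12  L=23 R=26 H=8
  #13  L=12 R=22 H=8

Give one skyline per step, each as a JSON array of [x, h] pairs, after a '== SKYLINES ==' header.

== SKYLINES ==
[[45,5],[50,0]]
[[32,5],[37,0],[45,5],[50,0]]
[[17,1],[18,0],[32,5],[37,0],[45,5],[50,0]]
[[17,1],[18,0],[27,1],[30,0],[32,5],[37,0],[45,5],[50,0]]
[[16,5],[20,0],[27,1],[30,0],[32,5],[37,0],[45,5],[50,0]]
[[16,5],[20,0],[27,1],[30,0],[32,5],[37,16],[38,0],[45,5],[50,0]]
[[12,13],[27,1],[30,0],[32,5],[37,16],[38,0],[45,5],[50,0]]
[[12,13],[27,1],[30,0],[32,5],[37,16],[38,0],[45,5],[50,0]]
[[12,13],[27,5],[30,0],[32,5],[37,16],[38,0],[45,5],[50,0]]
[[12,13],[27,5],[30,0],[32,5],[37,16],[38,0],[44,5],[50,0]]
[[12,13],[27,5],[30,0],[32,5],[37,16],[38,0],[44,5],[50,0]]
[[12,13],[27,5],[30,0],[32,5],[37,16],[38,0],[44,5],[50,0]]
[[12,13],[27,5],[30,0],[32,5],[37,16],[38,0],[44,5],[50,0]]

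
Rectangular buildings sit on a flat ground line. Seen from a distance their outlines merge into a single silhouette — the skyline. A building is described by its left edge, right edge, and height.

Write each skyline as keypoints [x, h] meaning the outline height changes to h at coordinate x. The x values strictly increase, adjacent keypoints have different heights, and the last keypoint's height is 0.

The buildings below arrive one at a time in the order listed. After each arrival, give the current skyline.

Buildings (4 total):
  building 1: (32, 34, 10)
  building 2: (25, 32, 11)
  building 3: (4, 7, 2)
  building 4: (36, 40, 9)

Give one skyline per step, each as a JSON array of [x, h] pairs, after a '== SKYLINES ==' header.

== SKYLINES ==
[[32,10],[34,0]]
[[25,11],[32,10],[34,0]]
[[4,2],[7,0],[25,11],[32,10],[34,0]]
[[4,2],[7,0],[25,11],[32,10],[34,0],[36,9],[40,0]]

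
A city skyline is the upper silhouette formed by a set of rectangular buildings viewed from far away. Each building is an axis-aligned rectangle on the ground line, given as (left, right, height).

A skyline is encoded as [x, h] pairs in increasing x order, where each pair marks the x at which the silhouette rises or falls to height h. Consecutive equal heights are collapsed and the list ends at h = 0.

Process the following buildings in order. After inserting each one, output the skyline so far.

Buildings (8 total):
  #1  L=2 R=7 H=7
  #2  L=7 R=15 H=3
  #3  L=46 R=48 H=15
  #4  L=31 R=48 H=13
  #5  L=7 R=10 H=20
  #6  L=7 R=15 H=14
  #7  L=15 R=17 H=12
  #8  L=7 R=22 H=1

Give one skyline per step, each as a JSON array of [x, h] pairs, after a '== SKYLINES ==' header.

== SKYLINES ==
[[2,7],[7,0]]
[[2,7],[7,3],[15,0]]
[[2,7],[7,3],[15,0],[46,15],[48,0]]
[[2,7],[7,3],[15,0],[31,13],[46,15],[48,0]]
[[2,7],[7,20],[10,3],[15,0],[31,13],[46,15],[48,0]]
[[2,7],[7,20],[10,14],[15,0],[31,13],[46,15],[48,0]]
[[2,7],[7,20],[10,14],[15,12],[17,0],[31,13],[46,15],[48,0]]
[[2,7],[7,20],[10,14],[15,12],[17,1],[22,0],[31,13],[46,15],[48,0]]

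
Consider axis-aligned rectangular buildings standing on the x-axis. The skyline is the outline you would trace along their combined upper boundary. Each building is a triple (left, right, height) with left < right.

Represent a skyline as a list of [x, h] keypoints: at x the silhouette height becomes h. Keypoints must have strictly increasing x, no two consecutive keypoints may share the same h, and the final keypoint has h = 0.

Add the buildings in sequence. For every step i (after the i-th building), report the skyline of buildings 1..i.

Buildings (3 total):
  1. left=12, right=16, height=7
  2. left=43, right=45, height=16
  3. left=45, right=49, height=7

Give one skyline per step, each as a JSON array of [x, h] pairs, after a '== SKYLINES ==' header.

== SKYLINES ==
[[12,7],[16,0]]
[[12,7],[16,0],[43,16],[45,0]]
[[12,7],[16,0],[43,16],[45,7],[49,0]]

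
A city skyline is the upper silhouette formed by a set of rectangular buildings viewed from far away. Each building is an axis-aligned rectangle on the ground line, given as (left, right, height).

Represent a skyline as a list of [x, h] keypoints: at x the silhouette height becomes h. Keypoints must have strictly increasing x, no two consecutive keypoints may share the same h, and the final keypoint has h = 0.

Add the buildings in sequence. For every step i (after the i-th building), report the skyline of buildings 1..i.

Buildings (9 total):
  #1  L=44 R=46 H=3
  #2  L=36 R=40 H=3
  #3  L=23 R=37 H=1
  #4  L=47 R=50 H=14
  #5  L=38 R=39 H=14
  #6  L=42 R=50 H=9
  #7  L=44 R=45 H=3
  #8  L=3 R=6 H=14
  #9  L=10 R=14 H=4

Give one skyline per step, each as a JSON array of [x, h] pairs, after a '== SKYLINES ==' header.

== SKYLINES ==
[[44,3],[46,0]]
[[36,3],[40,0],[44,3],[46,0]]
[[23,1],[36,3],[40,0],[44,3],[46,0]]
[[23,1],[36,3],[40,0],[44,3],[46,0],[47,14],[50,0]]
[[23,1],[36,3],[38,14],[39,3],[40,0],[44,3],[46,0],[47,14],[50,0]]
[[23,1],[36,3],[38,14],[39,3],[40,0],[42,9],[47,14],[50,0]]
[[23,1],[36,3],[38,14],[39,3],[40,0],[42,9],[47,14],[50,0]]
[[3,14],[6,0],[23,1],[36,3],[38,14],[39,3],[40,0],[42,9],[47,14],[50,0]]
[[3,14],[6,0],[10,4],[14,0],[23,1],[36,3],[38,14],[39,3],[40,0],[42,9],[47,14],[50,0]]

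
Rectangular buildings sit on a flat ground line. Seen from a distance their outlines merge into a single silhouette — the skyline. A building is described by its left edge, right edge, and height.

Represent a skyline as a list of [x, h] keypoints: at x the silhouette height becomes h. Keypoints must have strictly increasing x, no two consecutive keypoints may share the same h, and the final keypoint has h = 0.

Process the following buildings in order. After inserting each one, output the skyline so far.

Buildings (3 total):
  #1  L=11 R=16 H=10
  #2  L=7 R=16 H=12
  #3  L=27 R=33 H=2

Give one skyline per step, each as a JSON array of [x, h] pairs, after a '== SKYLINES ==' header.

== SKYLINES ==
[[11,10],[16,0]]
[[7,12],[16,0]]
[[7,12],[16,0],[27,2],[33,0]]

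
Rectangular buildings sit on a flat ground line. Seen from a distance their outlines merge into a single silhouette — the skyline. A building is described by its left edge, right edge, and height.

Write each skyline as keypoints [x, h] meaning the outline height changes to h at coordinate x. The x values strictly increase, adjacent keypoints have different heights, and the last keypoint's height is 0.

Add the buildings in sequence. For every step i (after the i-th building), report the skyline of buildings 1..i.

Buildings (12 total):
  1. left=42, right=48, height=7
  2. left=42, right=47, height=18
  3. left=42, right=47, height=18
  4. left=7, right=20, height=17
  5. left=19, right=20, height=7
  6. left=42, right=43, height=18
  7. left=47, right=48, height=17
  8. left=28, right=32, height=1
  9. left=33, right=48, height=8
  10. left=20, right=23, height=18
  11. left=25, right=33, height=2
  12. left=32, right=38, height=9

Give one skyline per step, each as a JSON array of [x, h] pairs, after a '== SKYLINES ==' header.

== SKYLINES ==
[[42,7],[48,0]]
[[42,18],[47,7],[48,0]]
[[42,18],[47,7],[48,0]]
[[7,17],[20,0],[42,18],[47,7],[48,0]]
[[7,17],[20,0],[42,18],[47,7],[48,0]]
[[7,17],[20,0],[42,18],[47,7],[48,0]]
[[7,17],[20,0],[42,18],[47,17],[48,0]]
[[7,17],[20,0],[28,1],[32,0],[42,18],[47,17],[48,0]]
[[7,17],[20,0],[28,1],[32,0],[33,8],[42,18],[47,17],[48,0]]
[[7,17],[20,18],[23,0],[28,1],[32,0],[33,8],[42,18],[47,17],[48,0]]
[[7,17],[20,18],[23,0],[25,2],[33,8],[42,18],[47,17],[48,0]]
[[7,17],[20,18],[23,0],[25,2],[32,9],[38,8],[42,18],[47,17],[48,0]]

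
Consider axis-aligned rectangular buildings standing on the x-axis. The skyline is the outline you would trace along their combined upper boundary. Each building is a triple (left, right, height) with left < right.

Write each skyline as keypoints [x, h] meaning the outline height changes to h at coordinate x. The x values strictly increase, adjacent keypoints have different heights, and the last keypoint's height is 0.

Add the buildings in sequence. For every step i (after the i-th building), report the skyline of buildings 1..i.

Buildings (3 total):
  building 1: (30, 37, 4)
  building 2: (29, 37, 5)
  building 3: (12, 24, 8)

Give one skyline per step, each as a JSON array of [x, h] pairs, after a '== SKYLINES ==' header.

== SKYLINES ==
[[30,4],[37,0]]
[[29,5],[37,0]]
[[12,8],[24,0],[29,5],[37,0]]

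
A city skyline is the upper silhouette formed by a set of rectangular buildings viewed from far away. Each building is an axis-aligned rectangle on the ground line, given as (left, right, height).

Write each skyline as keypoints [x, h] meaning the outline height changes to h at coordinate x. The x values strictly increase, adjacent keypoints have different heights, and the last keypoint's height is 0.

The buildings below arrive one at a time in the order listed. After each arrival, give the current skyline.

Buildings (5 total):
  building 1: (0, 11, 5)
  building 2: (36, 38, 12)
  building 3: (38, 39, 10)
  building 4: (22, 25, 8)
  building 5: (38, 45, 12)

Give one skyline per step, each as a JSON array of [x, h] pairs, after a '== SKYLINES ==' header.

== SKYLINES ==
[[0,5],[11,0]]
[[0,5],[11,0],[36,12],[38,0]]
[[0,5],[11,0],[36,12],[38,10],[39,0]]
[[0,5],[11,0],[22,8],[25,0],[36,12],[38,10],[39,0]]
[[0,5],[11,0],[22,8],[25,0],[36,12],[45,0]]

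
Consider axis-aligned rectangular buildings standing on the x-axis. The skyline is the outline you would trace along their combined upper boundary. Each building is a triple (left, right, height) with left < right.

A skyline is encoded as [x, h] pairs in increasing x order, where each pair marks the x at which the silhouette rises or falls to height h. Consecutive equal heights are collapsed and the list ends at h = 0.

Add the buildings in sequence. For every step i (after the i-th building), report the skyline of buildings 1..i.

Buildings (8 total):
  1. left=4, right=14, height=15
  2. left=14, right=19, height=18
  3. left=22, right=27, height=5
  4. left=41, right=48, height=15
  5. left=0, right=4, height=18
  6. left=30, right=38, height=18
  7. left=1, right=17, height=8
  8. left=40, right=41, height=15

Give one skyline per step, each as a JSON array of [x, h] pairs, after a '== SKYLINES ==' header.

== SKYLINES ==
[[4,15],[14,0]]
[[4,15],[14,18],[19,0]]
[[4,15],[14,18],[19,0],[22,5],[27,0]]
[[4,15],[14,18],[19,0],[22,5],[27,0],[41,15],[48,0]]
[[0,18],[4,15],[14,18],[19,0],[22,5],[27,0],[41,15],[48,0]]
[[0,18],[4,15],[14,18],[19,0],[22,5],[27,0],[30,18],[38,0],[41,15],[48,0]]
[[0,18],[4,15],[14,18],[19,0],[22,5],[27,0],[30,18],[38,0],[41,15],[48,0]]
[[0,18],[4,15],[14,18],[19,0],[22,5],[27,0],[30,18],[38,0],[40,15],[48,0]]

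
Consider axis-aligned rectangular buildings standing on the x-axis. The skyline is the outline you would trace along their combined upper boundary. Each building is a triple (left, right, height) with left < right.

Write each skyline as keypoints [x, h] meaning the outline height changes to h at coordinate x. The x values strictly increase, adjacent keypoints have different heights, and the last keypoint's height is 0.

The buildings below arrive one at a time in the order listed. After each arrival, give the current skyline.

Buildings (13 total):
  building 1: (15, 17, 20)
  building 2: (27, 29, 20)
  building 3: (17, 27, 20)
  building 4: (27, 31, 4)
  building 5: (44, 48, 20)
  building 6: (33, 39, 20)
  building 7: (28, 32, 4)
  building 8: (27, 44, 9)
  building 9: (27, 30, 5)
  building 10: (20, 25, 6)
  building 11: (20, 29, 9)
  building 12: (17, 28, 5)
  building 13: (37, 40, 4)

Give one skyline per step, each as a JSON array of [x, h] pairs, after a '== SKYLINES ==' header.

== SKYLINES ==
[[15,20],[17,0]]
[[15,20],[17,0],[27,20],[29,0]]
[[15,20],[29,0]]
[[15,20],[29,4],[31,0]]
[[15,20],[29,4],[31,0],[44,20],[48,0]]
[[15,20],[29,4],[31,0],[33,20],[39,0],[44,20],[48,0]]
[[15,20],[29,4],[32,0],[33,20],[39,0],[44,20],[48,0]]
[[15,20],[29,9],[33,20],[39,9],[44,20],[48,0]]
[[15,20],[29,9],[33,20],[39,9],[44,20],[48,0]]
[[15,20],[29,9],[33,20],[39,9],[44,20],[48,0]]
[[15,20],[29,9],[33,20],[39,9],[44,20],[48,0]]
[[15,20],[29,9],[33,20],[39,9],[44,20],[48,0]]
[[15,20],[29,9],[33,20],[39,9],[44,20],[48,0]]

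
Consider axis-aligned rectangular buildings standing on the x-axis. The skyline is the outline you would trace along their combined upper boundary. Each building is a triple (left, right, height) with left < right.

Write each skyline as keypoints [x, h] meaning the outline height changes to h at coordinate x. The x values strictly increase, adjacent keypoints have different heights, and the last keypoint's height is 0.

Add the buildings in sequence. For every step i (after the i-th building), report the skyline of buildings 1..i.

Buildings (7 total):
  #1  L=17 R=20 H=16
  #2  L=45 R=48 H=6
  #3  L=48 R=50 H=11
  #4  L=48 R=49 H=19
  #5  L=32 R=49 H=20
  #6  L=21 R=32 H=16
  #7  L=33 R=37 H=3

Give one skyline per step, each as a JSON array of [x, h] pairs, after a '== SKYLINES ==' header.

== SKYLINES ==
[[17,16],[20,0]]
[[17,16],[20,0],[45,6],[48,0]]
[[17,16],[20,0],[45,6],[48,11],[50,0]]
[[17,16],[20,0],[45,6],[48,19],[49,11],[50,0]]
[[17,16],[20,0],[32,20],[49,11],[50,0]]
[[17,16],[20,0],[21,16],[32,20],[49,11],[50,0]]
[[17,16],[20,0],[21,16],[32,20],[49,11],[50,0]]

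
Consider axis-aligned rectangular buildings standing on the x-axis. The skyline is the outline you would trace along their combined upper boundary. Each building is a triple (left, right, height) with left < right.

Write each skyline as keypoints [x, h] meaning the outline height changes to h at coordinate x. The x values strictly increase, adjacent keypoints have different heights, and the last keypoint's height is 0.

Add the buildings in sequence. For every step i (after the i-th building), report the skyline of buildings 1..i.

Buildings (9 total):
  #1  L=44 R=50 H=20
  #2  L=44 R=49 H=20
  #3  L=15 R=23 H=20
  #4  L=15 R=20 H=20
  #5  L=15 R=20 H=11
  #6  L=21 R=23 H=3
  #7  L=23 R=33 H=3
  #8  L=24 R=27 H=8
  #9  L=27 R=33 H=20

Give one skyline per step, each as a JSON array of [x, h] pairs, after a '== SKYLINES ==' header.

== SKYLINES ==
[[44,20],[50,0]]
[[44,20],[50,0]]
[[15,20],[23,0],[44,20],[50,0]]
[[15,20],[23,0],[44,20],[50,0]]
[[15,20],[23,0],[44,20],[50,0]]
[[15,20],[23,0],[44,20],[50,0]]
[[15,20],[23,3],[33,0],[44,20],[50,0]]
[[15,20],[23,3],[24,8],[27,3],[33,0],[44,20],[50,0]]
[[15,20],[23,3],[24,8],[27,20],[33,0],[44,20],[50,0]]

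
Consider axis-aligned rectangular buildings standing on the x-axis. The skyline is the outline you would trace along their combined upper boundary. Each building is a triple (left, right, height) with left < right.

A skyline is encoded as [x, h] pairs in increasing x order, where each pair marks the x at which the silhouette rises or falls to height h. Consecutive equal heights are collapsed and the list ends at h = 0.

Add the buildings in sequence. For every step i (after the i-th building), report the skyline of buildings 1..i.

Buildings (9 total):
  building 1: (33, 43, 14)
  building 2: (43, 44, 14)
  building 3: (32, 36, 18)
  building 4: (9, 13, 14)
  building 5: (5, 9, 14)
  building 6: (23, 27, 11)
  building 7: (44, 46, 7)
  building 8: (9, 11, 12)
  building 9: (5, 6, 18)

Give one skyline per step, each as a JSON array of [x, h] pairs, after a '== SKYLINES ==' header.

== SKYLINES ==
[[33,14],[43,0]]
[[33,14],[44,0]]
[[32,18],[36,14],[44,0]]
[[9,14],[13,0],[32,18],[36,14],[44,0]]
[[5,14],[13,0],[32,18],[36,14],[44,0]]
[[5,14],[13,0],[23,11],[27,0],[32,18],[36,14],[44,0]]
[[5,14],[13,0],[23,11],[27,0],[32,18],[36,14],[44,7],[46,0]]
[[5,14],[13,0],[23,11],[27,0],[32,18],[36,14],[44,7],[46,0]]
[[5,18],[6,14],[13,0],[23,11],[27,0],[32,18],[36,14],[44,7],[46,0]]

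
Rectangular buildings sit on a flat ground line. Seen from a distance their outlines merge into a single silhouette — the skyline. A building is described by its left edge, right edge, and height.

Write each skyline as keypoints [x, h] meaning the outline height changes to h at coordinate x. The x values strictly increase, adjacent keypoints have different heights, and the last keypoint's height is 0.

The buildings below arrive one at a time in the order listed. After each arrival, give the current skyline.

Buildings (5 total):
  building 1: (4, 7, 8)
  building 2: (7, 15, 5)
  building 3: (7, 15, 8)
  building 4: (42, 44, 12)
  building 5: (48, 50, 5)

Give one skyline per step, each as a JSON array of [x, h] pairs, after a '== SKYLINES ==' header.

== SKYLINES ==
[[4,8],[7,0]]
[[4,8],[7,5],[15,0]]
[[4,8],[15,0]]
[[4,8],[15,0],[42,12],[44,0]]
[[4,8],[15,0],[42,12],[44,0],[48,5],[50,0]]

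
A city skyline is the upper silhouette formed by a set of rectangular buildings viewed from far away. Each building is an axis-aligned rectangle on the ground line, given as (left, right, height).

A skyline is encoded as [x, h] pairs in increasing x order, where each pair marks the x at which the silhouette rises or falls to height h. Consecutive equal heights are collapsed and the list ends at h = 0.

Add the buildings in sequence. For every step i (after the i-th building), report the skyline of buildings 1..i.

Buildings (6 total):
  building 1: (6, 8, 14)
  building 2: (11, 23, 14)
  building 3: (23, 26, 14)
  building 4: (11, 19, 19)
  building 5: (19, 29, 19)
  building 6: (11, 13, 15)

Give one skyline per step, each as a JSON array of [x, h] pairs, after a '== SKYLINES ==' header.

== SKYLINES ==
[[6,14],[8,0]]
[[6,14],[8,0],[11,14],[23,0]]
[[6,14],[8,0],[11,14],[26,0]]
[[6,14],[8,0],[11,19],[19,14],[26,0]]
[[6,14],[8,0],[11,19],[29,0]]
[[6,14],[8,0],[11,19],[29,0]]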